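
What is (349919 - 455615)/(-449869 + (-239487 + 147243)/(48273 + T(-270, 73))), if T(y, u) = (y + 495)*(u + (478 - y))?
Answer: 1368164256/5823259417 ≈ 0.23495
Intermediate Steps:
T(y, u) = (495 + y)*(478 + u - y)
(349919 - 455615)/(-449869 + (-239487 + 147243)/(48273 + T(-270, 73))) = (349919 - 455615)/(-449869 + (-239487 + 147243)/(48273 + (236610 - 1*(-270)² - 17*(-270) + 495*73 + 73*(-270)))) = -105696/(-449869 - 92244/(48273 + (236610 - 1*72900 + 4590 + 36135 - 19710))) = -105696/(-449869 - 92244/(48273 + (236610 - 72900 + 4590 + 36135 - 19710))) = -105696/(-449869 - 92244/(48273 + 184725)) = -105696/(-449869 - 92244/232998) = -105696/(-449869 - 92244*1/232998) = -105696/(-449869 - 15374/38833) = -105696/(-17469778251/38833) = -105696*(-38833/17469778251) = 1368164256/5823259417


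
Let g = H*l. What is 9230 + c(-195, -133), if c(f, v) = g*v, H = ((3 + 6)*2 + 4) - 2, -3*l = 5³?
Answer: 360190/3 ≈ 1.2006e+5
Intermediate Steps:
l = -125/3 (l = -⅓*5³ = -⅓*125 = -125/3 ≈ -41.667)
H = 20 (H = (9*2 + 4) - 2 = (18 + 4) - 2 = 22 - 2 = 20)
g = -2500/3 (g = 20*(-125/3) = -2500/3 ≈ -833.33)
c(f, v) = -2500*v/3
9230 + c(-195, -133) = 9230 - 2500/3*(-133) = 9230 + 332500/3 = 360190/3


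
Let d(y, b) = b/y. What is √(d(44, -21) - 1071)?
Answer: I*√518595/22 ≈ 32.733*I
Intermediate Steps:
√(d(44, -21) - 1071) = √(-21/44 - 1071) = √(-47145/44) = I*√518595/22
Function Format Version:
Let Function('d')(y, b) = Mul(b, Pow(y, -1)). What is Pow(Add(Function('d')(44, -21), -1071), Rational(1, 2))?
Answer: Mul(Rational(1, 22), I, Pow(518595, Rational(1, 2))) ≈ Mul(32.733, I)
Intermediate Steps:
Pow(Add(Function('d')(44, -21), -1071), Rational(1, 2)) = Pow(Add(Mul(-21, Pow(44, -1)), -1071), Rational(1, 2)) = Pow(Add(Mul(-21, Rational(1, 44)), -1071), Rational(1, 2)) = Pow(Add(Rational(-21, 44), -1071), Rational(1, 2)) = Pow(Rational(-47145, 44), Rational(1, 2)) = Mul(Rational(1, 22), I, Pow(518595, Rational(1, 2)))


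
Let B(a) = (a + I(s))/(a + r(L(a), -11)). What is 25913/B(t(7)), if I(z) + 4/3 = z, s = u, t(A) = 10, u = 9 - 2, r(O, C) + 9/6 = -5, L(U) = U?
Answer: 544173/94 ≈ 5789.1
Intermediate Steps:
r(O, C) = -13/2 (r(O, C) = -3/2 - 5 = -13/2)
u = 7
s = 7
I(z) = -4/3 + z
B(a) = (17/3 + a)/(-13/2 + a) (B(a) = (a + (-4/3 + 7))/(a - 13/2) = (a + 17/3)/(-13/2 + a) = (17/3 + a)/(-13/2 + a))
25913/B(t(7)) = 25913/((2*(17 + 3*10)/(3*(-13 + 2*10)))) = 25913/((2*(17 + 30)/(3*(-13 + 20)))) = 25913/(((⅔)*47/7)) = 25913/(((⅔)*(⅐)*47)) = 25913/(94/21) = 25913*(21/94) = 544173/94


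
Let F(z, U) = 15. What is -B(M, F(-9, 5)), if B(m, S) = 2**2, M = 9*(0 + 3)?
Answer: -4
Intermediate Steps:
M = 27 (M = 9*3 = 27)
B(m, S) = 4
-B(M, F(-9, 5)) = -1*4 = -4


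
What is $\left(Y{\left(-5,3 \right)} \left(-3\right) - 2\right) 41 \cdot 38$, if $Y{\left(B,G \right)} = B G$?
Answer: $66994$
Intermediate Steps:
$\left(Y{\left(-5,3 \right)} \left(-3\right) - 2\right) 41 \cdot 38 = \left(\left(-5\right) 3 \left(-3\right) - 2\right) 41 \cdot 38 = \left(\left(-15\right) \left(-3\right) - 2\right) 41 \cdot 38 = \left(45 - 2\right) 41 \cdot 38 = 43 \cdot 41 \cdot 38 = 1763 \cdot 38 = 66994$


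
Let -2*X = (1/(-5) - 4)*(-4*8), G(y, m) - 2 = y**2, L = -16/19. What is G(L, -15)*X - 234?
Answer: -750978/1805 ≈ -416.05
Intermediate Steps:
L = -16/19 (L = -16*1/19 = -16/19 ≈ -0.84210)
G(y, m) = 2 + y**2
X = -336/5 (X = -(1/(-5) - 4)*(-4*8)/2 = -(-1/5 - 4)*(-32)/2 = -(-21)*(-32)/10 = -1/2*672/5 = -336/5 ≈ -67.200)
G(L, -15)*X - 234 = (2 + (-16/19)**2)*(-336/5) - 234 = (2 + 256/361)*(-336/5) - 234 = (978/361)*(-336/5) - 234 = -328608/1805 - 234 = -750978/1805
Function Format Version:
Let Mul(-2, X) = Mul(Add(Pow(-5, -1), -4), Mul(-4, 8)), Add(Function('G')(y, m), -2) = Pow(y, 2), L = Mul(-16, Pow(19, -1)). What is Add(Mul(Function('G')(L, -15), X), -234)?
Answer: Rational(-750978, 1805) ≈ -416.05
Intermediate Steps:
L = Rational(-16, 19) (L = Mul(-16, Rational(1, 19)) = Rational(-16, 19) ≈ -0.84210)
Function('G')(y, m) = Add(2, Pow(y, 2))
X = Rational(-336, 5) (X = Mul(Rational(-1, 2), Mul(Add(Pow(-5, -1), -4), Mul(-4, 8))) = Mul(Rational(-1, 2), Mul(Add(Rational(-1, 5), -4), -32)) = Mul(Rational(-1, 2), Mul(Rational(-21, 5), -32)) = Mul(Rational(-1, 2), Rational(672, 5)) = Rational(-336, 5) ≈ -67.200)
Add(Mul(Function('G')(L, -15), X), -234) = Add(Mul(Add(2, Pow(Rational(-16, 19), 2)), Rational(-336, 5)), -234) = Add(Mul(Add(2, Rational(256, 361)), Rational(-336, 5)), -234) = Add(Mul(Rational(978, 361), Rational(-336, 5)), -234) = Add(Rational(-328608, 1805), -234) = Rational(-750978, 1805)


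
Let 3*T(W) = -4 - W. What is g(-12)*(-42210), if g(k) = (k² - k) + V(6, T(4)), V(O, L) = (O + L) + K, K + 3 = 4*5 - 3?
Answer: -7316400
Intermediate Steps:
T(W) = -4/3 - W/3 (T(W) = (-4 - W)/3 = -4/3 - W/3)
K = 14 (K = -3 + (4*5 - 3) = -3 + (20 - 3) = -3 + 17 = 14)
V(O, L) = 14 + L + O (V(O, L) = (O + L) + 14 = (L + O) + 14 = 14 + L + O)
g(k) = 52/3 + k² - k (g(k) = (k² - k) + (14 + (-4/3 - ⅓*4) + 6) = (k² - k) + (14 + (-4/3 - 4/3) + 6) = (k² - k) + (14 - 8/3 + 6) = (k² - k) + 52/3 = 52/3 + k² - k)
g(-12)*(-42210) = (52/3 + (-12)² - 1*(-12))*(-42210) = (52/3 + 144 + 12)*(-42210) = (520/3)*(-42210) = -7316400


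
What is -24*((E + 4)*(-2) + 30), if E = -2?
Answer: -624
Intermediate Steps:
-24*((E + 4)*(-2) + 30) = -24*((-2 + 4)*(-2) + 30) = -24*(2*(-2) + 30) = -24*(-4 + 30) = -24*26 = -624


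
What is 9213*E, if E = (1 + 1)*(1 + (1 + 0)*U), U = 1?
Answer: 36852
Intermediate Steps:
E = 4 (E = (1 + 1)*(1 + (1 + 0)*1) = 2*(1 + 1*1) = 2*(1 + 1) = 2*2 = 4)
9213*E = 9213*4 = 36852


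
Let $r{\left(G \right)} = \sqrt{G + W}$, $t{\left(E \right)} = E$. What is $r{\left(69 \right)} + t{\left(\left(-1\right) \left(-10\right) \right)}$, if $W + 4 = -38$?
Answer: $10 + 3 \sqrt{3} \approx 15.196$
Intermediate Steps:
$W = -42$ ($W = -4 - 38 = -42$)
$r{\left(G \right)} = \sqrt{-42 + G}$ ($r{\left(G \right)} = \sqrt{G - 42} = \sqrt{-42 + G}$)
$r{\left(69 \right)} + t{\left(\left(-1\right) \left(-10\right) \right)} = \sqrt{-42 + 69} - -10 = \sqrt{27} + 10 = 3 \sqrt{3} + 10 = 10 + 3 \sqrt{3}$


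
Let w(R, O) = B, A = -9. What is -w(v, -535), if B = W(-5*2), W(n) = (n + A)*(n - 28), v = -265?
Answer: -722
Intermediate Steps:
W(n) = (-28 + n)*(-9 + n) (W(n) = (n - 9)*(n - 28) = (-9 + n)*(-28 + n) = (-28 + n)*(-9 + n))
B = 722 (B = 252 + (-5*2)² - (-185)*2 = 252 + (-10)² - 37*(-10) = 252 + 100 + 370 = 722)
w(R, O) = 722
-w(v, -535) = -1*722 = -722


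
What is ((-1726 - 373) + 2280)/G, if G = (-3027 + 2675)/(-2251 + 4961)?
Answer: -245255/176 ≈ -1393.5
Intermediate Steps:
G = -176/1355 (G = -352/2710 = -352*1/2710 = -176/1355 ≈ -0.12989)
((-1726 - 373) + 2280)/G = ((-1726 - 373) + 2280)/(-176/1355) = (-2099 + 2280)*(-1355/176) = 181*(-1355/176) = -245255/176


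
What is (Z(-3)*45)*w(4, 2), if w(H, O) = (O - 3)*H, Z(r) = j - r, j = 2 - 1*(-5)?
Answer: -1800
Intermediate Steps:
j = 7 (j = 2 + 5 = 7)
Z(r) = 7 - r
w(H, O) = H*(-3 + O) (w(H, O) = (-3 + O)*H = H*(-3 + O))
(Z(-3)*45)*w(4, 2) = ((7 - 1*(-3))*45)*(4*(-3 + 2)) = ((7 + 3)*45)*(4*(-1)) = (10*45)*(-4) = 450*(-4) = -1800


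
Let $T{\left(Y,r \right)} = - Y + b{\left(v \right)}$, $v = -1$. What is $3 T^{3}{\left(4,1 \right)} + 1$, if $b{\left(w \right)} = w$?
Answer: $-374$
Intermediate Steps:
$T{\left(Y,r \right)} = -1 - Y$ ($T{\left(Y,r \right)} = - Y - 1 = -1 - Y$)
$3 T^{3}{\left(4,1 \right)} + 1 = 3 \left(-1 - 4\right)^{3} + 1 = 3 \left(-5\right)^{3} + 1 = 3 \left(-125\right) + 1 = -375 + 1 = -374$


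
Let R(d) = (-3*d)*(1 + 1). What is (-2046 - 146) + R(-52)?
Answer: -1880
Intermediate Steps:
R(d) = -6*d (R(d) = -3*d*2 = -6*d)
(-2046 - 146) + R(-52) = (-2046 - 146) - 6*(-52) = -2192 + 312 = -1880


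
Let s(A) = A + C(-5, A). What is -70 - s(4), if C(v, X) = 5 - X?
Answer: -75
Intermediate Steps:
s(A) = 5 (s(A) = A + (5 - A) = 5)
-70 - s(4) = -70 - 1*5 = -70 - 5 = -75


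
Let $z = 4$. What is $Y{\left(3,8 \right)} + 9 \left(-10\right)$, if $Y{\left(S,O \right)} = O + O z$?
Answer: $-50$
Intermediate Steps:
$Y{\left(S,O \right)} = 5 O$ ($Y{\left(S,O \right)} = O + O 4 = O + 4 O = 5 O$)
$Y{\left(3,8 \right)} + 9 \left(-10\right) = 5 \cdot 8 + 9 \left(-10\right) = 40 - 90 = -50$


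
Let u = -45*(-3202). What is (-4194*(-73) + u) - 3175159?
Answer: -2724907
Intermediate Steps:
u = 144090
(-4194*(-73) + u) - 3175159 = (-4194*(-73) + 144090) - 3175159 = (306162 + 144090) - 3175159 = 450252 - 3175159 = -2724907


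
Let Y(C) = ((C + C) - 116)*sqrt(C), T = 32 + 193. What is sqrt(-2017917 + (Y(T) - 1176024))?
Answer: I*sqrt(3188931) ≈ 1785.8*I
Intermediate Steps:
T = 225
Y(C) = sqrt(C)*(-116 + 2*C) (Y(C) = (2*C - 116)*sqrt(C) = (-116 + 2*C)*sqrt(C) = sqrt(C)*(-116 + 2*C))
sqrt(-2017917 + (Y(T) - 1176024)) = sqrt(-2017917 + (2*sqrt(225)*(-58 + 225) - 1176024)) = sqrt(-2017917 + (2*15*167 - 1176024)) = sqrt(-2017917 + (5010 - 1176024)) = sqrt(-2017917 - 1171014) = sqrt(-3188931) = I*sqrt(3188931)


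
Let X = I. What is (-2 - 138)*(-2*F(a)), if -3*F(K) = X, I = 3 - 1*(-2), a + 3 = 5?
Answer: -1400/3 ≈ -466.67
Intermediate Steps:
a = 2 (a = -3 + 5 = 2)
I = 5 (I = 3 + 2 = 5)
X = 5
F(K) = -5/3 (F(K) = -⅓*5 = -5/3)
(-2 - 138)*(-2*F(a)) = (-2 - 138)*(-2*(-5/3)) = -140*10/3 = -1400/3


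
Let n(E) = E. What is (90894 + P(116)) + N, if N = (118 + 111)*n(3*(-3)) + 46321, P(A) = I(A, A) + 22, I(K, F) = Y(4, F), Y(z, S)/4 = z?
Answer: 135192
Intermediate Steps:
Y(z, S) = 4*z
I(K, F) = 16 (I(K, F) = 4*4 = 16)
P(A) = 38 (P(A) = 16 + 22 = 38)
N = 44260 (N = (118 + 111)*(3*(-3)) + 46321 = 229*(-9) + 46321 = -2061 + 46321 = 44260)
(90894 + P(116)) + N = (90894 + 38) + 44260 = 90932 + 44260 = 135192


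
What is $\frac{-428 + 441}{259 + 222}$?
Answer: $\frac{1}{37} \approx 0.027027$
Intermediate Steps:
$\frac{-428 + 441}{259 + 222} = \frac{13}{481} = 13 \cdot \frac{1}{481} = \frac{1}{37}$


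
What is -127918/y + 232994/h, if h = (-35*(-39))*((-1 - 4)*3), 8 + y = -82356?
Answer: -8285598383/843201450 ≈ -9.8264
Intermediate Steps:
y = -82364 (y = -8 - 82356 = -82364)
h = -20475 (h = 1365*(-5*3) = 1365*(-15) = -20475)
-127918/y + 232994/h = -127918/(-82364) + 232994/(-20475) = -127918*(-1/82364) + 232994*(-1/20475) = 63959/41182 - 232994/20475 = -8285598383/843201450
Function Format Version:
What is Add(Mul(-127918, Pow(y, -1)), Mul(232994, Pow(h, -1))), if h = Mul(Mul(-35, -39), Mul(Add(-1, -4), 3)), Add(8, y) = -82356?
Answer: Rational(-8285598383, 843201450) ≈ -9.8264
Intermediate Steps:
y = -82364 (y = Add(-8, -82356) = -82364)
h = -20475 (h = Mul(1365, Mul(-5, 3)) = Mul(1365, -15) = -20475)
Add(Mul(-127918, Pow(y, -1)), Mul(232994, Pow(h, -1))) = Add(Mul(-127918, Pow(-82364, -1)), Mul(232994, Pow(-20475, -1))) = Add(Mul(-127918, Rational(-1, 82364)), Mul(232994, Rational(-1, 20475))) = Add(Rational(63959, 41182), Rational(-232994, 20475)) = Rational(-8285598383, 843201450)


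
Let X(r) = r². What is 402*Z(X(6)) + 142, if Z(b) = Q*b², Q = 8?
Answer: 4168078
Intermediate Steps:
Z(b) = 8*b²
402*Z(X(6)) + 142 = 402*(8*(6²)²) + 142 = 402*(8*36²) + 142 = 402*(8*1296) + 142 = 402*10368 + 142 = 4167936 + 142 = 4168078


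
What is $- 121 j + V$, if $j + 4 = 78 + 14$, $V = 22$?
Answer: $-10626$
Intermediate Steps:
$j = 88$ ($j = -4 + \left(78 + 14\right) = -4 + 92 = 88$)
$- 121 j + V = \left(-121\right) 88 + 22 = -10648 + 22 = -10626$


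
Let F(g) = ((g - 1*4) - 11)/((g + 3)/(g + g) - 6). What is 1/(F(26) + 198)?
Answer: 283/55462 ≈ 0.0051026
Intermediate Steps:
F(g) = (-15 + g)/(-6 + (3 + g)/(2*g)) (F(g) = ((g - 4) - 11)/((3 + g)/((2*g)) - 6) = ((-4 + g) - 11)/((3 + g)*(1/(2*g)) - 6) = (-15 + g)/((3 + g)/(2*g) - 6) = (-15 + g)/(-6 + (3 + g)/(2*g)))
1/(F(26) + 198) = 1/(2*26*(15 - 1*26)/(-3 + 11*26) + 198) = 1/(2*26*(15 - 26)/(-3 + 286) + 198) = 1/(2*26*(-11)/283 + 198) = 1/(2*26*(1/283)*(-11) + 198) = 1/(-572/283 + 198) = 1/(55462/283) = 283/55462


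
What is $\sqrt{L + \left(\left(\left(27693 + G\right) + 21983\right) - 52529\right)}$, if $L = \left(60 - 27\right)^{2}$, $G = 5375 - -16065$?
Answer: $2 \sqrt{4919} \approx 140.27$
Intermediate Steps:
$G = 21440$ ($G = 5375 + 16065 = 21440$)
$L = 1089$ ($L = 33^{2} = 1089$)
$\sqrt{L + \left(\left(\left(27693 + G\right) + 21983\right) - 52529\right)} = \sqrt{1089 + \left(\left(\left(27693 + 21440\right) + 21983\right) - 52529\right)} = \sqrt{1089 + \left(\left(49133 + 21983\right) - 52529\right)} = \sqrt{1089 + \left(71116 - 52529\right)} = \sqrt{1089 + 18587} = \sqrt{19676} = 2 \sqrt{4919}$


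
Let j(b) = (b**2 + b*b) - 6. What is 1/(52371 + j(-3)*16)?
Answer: 1/52563 ≈ 1.9025e-5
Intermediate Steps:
j(b) = -6 + 2*b**2 (j(b) = (b**2 + b**2) - 6 = 2*b**2 - 6 = -6 + 2*b**2)
1/(52371 + j(-3)*16) = 1/(52371 + (-6 + 2*(-3)**2)*16) = 1/(52371 + (-6 + 2*9)*16) = 1/(52371 + (-6 + 18)*16) = 1/(52371 + 12*16) = 1/(52371 + 192) = 1/52563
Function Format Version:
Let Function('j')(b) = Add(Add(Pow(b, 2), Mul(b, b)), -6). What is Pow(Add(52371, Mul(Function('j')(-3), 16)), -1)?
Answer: Rational(1, 52563) ≈ 1.9025e-5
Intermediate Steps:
Function('j')(b) = Add(-6, Mul(2, Pow(b, 2))) (Function('j')(b) = Add(Add(Pow(b, 2), Pow(b, 2)), -6) = Add(Mul(2, Pow(b, 2)), -6) = Add(-6, Mul(2, Pow(b, 2))))
Pow(Add(52371, Mul(Function('j')(-3), 16)), -1) = Pow(Add(52371, Mul(Add(-6, Mul(2, Pow(-3, 2))), 16)), -1) = Pow(Add(52371, Mul(Add(-6, Mul(2, 9)), 16)), -1) = Pow(Add(52371, Mul(Add(-6, 18), 16)), -1) = Pow(Add(52371, Mul(12, 16)), -1) = Pow(Add(52371, 192), -1) = Pow(52563, -1) = Rational(1, 52563)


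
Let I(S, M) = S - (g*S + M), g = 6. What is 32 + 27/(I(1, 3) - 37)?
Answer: 157/5 ≈ 31.400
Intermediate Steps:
I(S, M) = -M - 5*S (I(S, M) = S - (6*S + M) = S - (M + 6*S) = S + (-M - 6*S) = -M - 5*S)
32 + 27/(I(1, 3) - 37) = 32 + 27/((-1*3 - 5*1) - 37) = 32 + 27/((-3 - 5) - 37) = 32 + 27/(-8 - 37) = 32 + 27/(-45) = 32 + 27*(-1/45) = 32 - ⅗ = 157/5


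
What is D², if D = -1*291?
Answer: 84681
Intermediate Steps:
D = -291
D² = (-291)² = 84681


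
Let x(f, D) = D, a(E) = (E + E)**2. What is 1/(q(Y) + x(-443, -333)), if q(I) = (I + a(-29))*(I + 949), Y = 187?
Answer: 1/4033603 ≈ 2.4792e-7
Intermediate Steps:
a(E) = 4*E**2 (a(E) = (2*E)**2 = 4*E**2)
q(I) = (949 + I)*(3364 + I) (q(I) = (I + 4*(-29)**2)*(I + 949) = (I + 4*841)*(949 + I) = (I + 3364)*(949 + I) = (3364 + I)*(949 + I) = (949 + I)*(3364 + I))
1/(q(Y) + x(-443, -333)) = 1/((3192436 + 187**2 + 4313*187) - 333) = 1/((3192436 + 34969 + 806531) - 333) = 1/(4033936 - 333) = 1/4033603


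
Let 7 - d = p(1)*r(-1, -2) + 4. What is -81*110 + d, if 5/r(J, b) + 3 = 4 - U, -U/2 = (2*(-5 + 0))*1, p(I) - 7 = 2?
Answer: -169188/19 ≈ -8904.6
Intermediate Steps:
p(I) = 9 (p(I) = 7 + 2 = 9)
U = 20 (U = -2*2*(-5 + 0) = -2*2*(-5) = -(-20) = -2*(-10) = 20)
r(J, b) = -5/19 (r(J, b) = 5/(-3 + (4 - 1*20)) = 5/(-3 + (4 - 20)) = 5/(-3 - 16) = 5/(-19) = 5*(-1/19) = -5/19)
d = 102/19 (d = 7 - (9*(-5/19) + 4) = 7 - (-45/19 + 4) = 7 - 1*31/19 = 7 - 31/19 = 102/19 ≈ 5.3684)
-81*110 + d = -81*110 + 102/19 = -8910 + 102/19 = -169188/19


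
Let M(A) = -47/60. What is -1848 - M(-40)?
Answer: -110833/60 ≈ -1847.2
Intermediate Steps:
M(A) = -47/60 (M(A) = -47*1/60 = -47/60)
-1848 - M(-40) = -1848 - 1*(-47/60) = -1848 + 47/60 = -110833/60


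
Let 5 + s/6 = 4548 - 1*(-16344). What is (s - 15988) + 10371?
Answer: 119705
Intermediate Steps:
s = 125322 (s = -30 + 6*(4548 - 1*(-16344)) = -30 + 6*(4548 + 16344) = -30 + 6*20892 = -30 + 125352 = 125322)
(s - 15988) + 10371 = (125322 - 15988) + 10371 = 109334 + 10371 = 119705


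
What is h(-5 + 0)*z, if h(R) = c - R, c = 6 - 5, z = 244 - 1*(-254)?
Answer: 2988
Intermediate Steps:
z = 498 (z = 244 + 254 = 498)
c = 1
h(R) = 1 - R
h(-5 + 0)*z = (1 - (-5 + 0))*498 = (1 - 1*(-5))*498 = (1 + 5)*498 = 6*498 = 2988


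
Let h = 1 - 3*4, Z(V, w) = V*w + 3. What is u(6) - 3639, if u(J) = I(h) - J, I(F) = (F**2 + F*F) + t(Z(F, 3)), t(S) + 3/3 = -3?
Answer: -3407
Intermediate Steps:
Z(V, w) = 3 + V*w
h = -11 (h = 1 - 12 = -11)
t(S) = -4 (t(S) = -1 - 3 = -4)
I(F) = -4 + 2*F**2 (I(F) = (F**2 + F*F) - 4 = (F**2 + F**2) - 4 = 2*F**2 - 4 = -4 + 2*F**2)
u(J) = 238 - J (u(J) = (-4 + 2*(-11)**2) - J = (-4 + 2*121) - J = (-4 + 242) - J = 238 - J)
u(6) - 3639 = (238 - 1*6) - 3639 = (238 - 6) - 3639 = 232 - 3639 = -3407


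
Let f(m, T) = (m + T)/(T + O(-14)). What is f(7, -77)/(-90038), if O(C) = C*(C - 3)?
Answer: 5/1035437 ≈ 4.8289e-6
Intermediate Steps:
O(C) = C*(-3 + C)
f(m, T) = (T + m)/(238 + T) (f(m, T) = (m + T)/(T - 14*(-3 - 14)) = (T + m)/(T - 14*(-17)) = (T + m)/(T + 238) = (T + m)/(238 + T))
f(7, -77)/(-90038) = ((-77 + 7)/(238 - 77))/(-90038) = (-70/161)*(-1/90038) = ((1/161)*(-70))*(-1/90038) = -10/23*(-1/90038) = 5/1035437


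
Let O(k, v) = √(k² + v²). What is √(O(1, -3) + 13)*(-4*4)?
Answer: -16*√(13 + √10) ≈ -64.324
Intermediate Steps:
√(O(1, -3) + 13)*(-4*4) = √(√(1² + (-3)²) + 13)*(-4*4) = √(√(1 + 9) + 13)*(-16) = √(√10 + 13)*(-16) = √(13 + √10)*(-16) = -16*√(13 + √10)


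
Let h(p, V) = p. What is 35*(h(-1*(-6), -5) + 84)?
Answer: 3150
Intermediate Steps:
35*(h(-1*(-6), -5) + 84) = 35*(-1*(-6) + 84) = 35*(6 + 84) = 35*90 = 3150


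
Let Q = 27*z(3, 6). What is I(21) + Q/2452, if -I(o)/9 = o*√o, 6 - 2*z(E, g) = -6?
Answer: 81/1226 - 189*√21 ≈ -866.04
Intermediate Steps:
z(E, g) = 6 (z(E, g) = 3 - ½*(-6) = 3 + 3 = 6)
I(o) = -9*o^(3/2) (I(o) = -9*o*√o = -9*o^(3/2))
Q = 162 (Q = 27*6 = 162)
I(21) + Q/2452 = -189*√21 + 162/2452 = -189*√21 + 162*(1/2452) = -189*√21 + 81/1226 = 81/1226 - 189*√21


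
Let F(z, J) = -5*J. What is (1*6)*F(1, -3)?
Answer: 90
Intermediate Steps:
(1*6)*F(1, -3) = (1*6)*(-5*(-3)) = 6*15 = 90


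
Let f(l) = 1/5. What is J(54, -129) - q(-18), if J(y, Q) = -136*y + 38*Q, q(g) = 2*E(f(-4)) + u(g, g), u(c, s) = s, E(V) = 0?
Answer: -12228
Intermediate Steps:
f(l) = ⅕
q(g) = g (q(g) = 2*0 + g = 0 + g = g)
J(54, -129) - q(-18) = (-136*54 + 38*(-129)) - 1*(-18) = (-7344 - 4902) + 18 = -12246 + 18 = -12228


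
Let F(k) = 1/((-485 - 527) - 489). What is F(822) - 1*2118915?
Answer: -3180491416/1501 ≈ -2.1189e+6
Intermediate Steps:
F(k) = -1/1501 (F(k) = 1/(-1012 - 489) = 1/(-1501) = -1/1501)
F(822) - 1*2118915 = -1/1501 - 1*2118915 = -1/1501 - 2118915 = -3180491416/1501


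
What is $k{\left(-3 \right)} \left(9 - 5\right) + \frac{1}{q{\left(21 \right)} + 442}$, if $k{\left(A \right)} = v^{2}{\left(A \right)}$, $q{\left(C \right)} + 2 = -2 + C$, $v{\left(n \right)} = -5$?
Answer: $\frac{45901}{459} \approx 100.0$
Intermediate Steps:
$q{\left(C \right)} = -4 + C$ ($q{\left(C \right)} = -2 + \left(-2 + C\right) = -4 + C$)
$k{\left(A \right)} = 25$ ($k{\left(A \right)} = \left(-5\right)^{2} = 25$)
$k{\left(-3 \right)} \left(9 - 5\right) + \frac{1}{q{\left(21 \right)} + 442} = 25 \left(9 - 5\right) + \frac{1}{\left(-4 + 21\right) + 442} = 25 \cdot 4 + \frac{1}{17 + 442} = 100 + \frac{1}{459} = \frac{45901}{459}$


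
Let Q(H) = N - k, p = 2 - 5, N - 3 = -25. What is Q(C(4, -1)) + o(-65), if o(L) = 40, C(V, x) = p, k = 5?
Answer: 13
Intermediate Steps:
N = -22 (N = 3 - 25 = -22)
p = -3
C(V, x) = -3
Q(H) = -27 (Q(H) = -22 - 1*5 = -22 - 5 = -27)
Q(C(4, -1)) + o(-65) = -27 + 40 = 13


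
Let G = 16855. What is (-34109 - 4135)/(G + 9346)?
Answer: -38244/26201 ≈ -1.4596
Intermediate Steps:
(-34109 - 4135)/(G + 9346) = (-34109 - 4135)/(16855 + 9346) = -38244/26201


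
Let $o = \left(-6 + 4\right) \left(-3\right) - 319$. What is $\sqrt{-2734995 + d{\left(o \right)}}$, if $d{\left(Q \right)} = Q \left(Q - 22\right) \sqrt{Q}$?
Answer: $\sqrt{-2734995 + 104855 i \sqrt{313}} \approx 533.75 + 1737.8 i$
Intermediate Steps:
$o = -313$ ($o = \left(-2\right) \left(-3\right) - 319 = 6 - 319 = -313$)
$d{\left(Q \right)} = Q^{\frac{3}{2}} \left(-22 + Q\right)$ ($d{\left(Q \right)} = Q \left(-22 + Q\right) \sqrt{Q} = Q \sqrt{Q} \left(-22 + Q\right) = Q^{\frac{3}{2}} \left(-22 + Q\right)$)
$\sqrt{-2734995 + d{\left(o \right)}} = \sqrt{-2734995 + \left(-313\right)^{\frac{3}{2}} \left(-22 - 313\right)} = \sqrt{-2734995 + - 313 i \sqrt{313} \left(-335\right)} = \sqrt{-2734995 + 104855 i \sqrt{313}}$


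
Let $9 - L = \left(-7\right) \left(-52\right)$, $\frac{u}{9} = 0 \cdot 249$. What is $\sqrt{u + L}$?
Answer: $i \sqrt{355} \approx 18.841 i$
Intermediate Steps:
$u = 0$ ($u = 9 \cdot 0 \cdot 249 = 9 \cdot 0 = 0$)
$L = -355$ ($L = 9 - \left(-7\right) \left(-52\right) = 9 - 364 = -355$)
$\sqrt{u + L} = \sqrt{0 - 355} = \sqrt{-355} = i \sqrt{355}$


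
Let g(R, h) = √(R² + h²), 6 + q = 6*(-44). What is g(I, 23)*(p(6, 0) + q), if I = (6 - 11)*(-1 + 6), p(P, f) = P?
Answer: -264*√1154 ≈ -8968.2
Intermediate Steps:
q = -270 (q = -6 + 6*(-44) = -6 - 264 = -270)
I = -25 (I = -5*5 = -25)
g(I, 23)*(p(6, 0) + q) = √((-25)² + 23²)*(6 - 270) = √(625 + 529)*(-264) = √1154*(-264) = -264*√1154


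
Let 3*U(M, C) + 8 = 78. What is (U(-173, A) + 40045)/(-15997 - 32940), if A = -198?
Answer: -120205/146811 ≈ -0.81877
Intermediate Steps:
U(M, C) = 70/3 (U(M, C) = -8/3 + (⅓)*78 = -8/3 + 26 = 70/3)
(U(-173, A) + 40045)/(-15997 - 32940) = (70/3 + 40045)/(-15997 - 32940) = (120205/3)/(-48937) = (120205/3)*(-1/48937) = -120205/146811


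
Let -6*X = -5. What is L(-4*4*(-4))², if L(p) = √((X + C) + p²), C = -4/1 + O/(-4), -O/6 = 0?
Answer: 24557/6 ≈ 4092.8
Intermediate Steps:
O = 0 (O = -6*0 = 0)
X = ⅚ (X = -⅙*(-5) = ⅚ ≈ 0.83333)
C = -4 (C = -4/1 + 0/(-4) = -4*1 + 0*(-¼) = -4 + 0 = -4)
L(p) = √(-19/6 + p²) (L(p) = √((⅚ - 4) + p²) = √(-19/6 + p²))
L(-4*4*(-4))² = (√(-114 + 36*(-4*4*(-4))²)/6)² = (√(-114 + 36*(-16*(-4))²)/6)² = (√(-114 + 36*64²)/6)² = (√(-114 + 36*4096)/6)² = (√(-114 + 147456)/6)² = (√147342/6)² = 24557/6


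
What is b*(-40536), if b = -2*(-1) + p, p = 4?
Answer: -243216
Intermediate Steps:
b = 6 (b = -2*(-1) + 4 = 2 + 4 = 6)
b*(-40536) = 6*(-40536) = -243216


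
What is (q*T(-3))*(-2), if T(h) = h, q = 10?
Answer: 60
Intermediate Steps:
(q*T(-3))*(-2) = (10*(-3))*(-2) = -30*(-2) = 60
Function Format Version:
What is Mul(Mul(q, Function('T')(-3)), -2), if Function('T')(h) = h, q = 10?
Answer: 60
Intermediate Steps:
Mul(Mul(q, Function('T')(-3)), -2) = Mul(Mul(10, -3), -2) = Mul(-30, -2) = 60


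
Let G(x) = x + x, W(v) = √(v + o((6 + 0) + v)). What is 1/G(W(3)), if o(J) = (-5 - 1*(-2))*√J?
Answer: -I*√6/12 ≈ -0.20412*I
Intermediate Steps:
o(J) = -3*√J (o(J) = (-5 + 2)*√J = -3*√J)
W(v) = √(v - 3*√(6 + v)) (W(v) = √(v - 3*√((6 + 0) + v)) = √(v - 3*√(6 + v)))
G(x) = 2*x
1/G(W(3)) = 1/(2*√(3 - 3*√(6 + 3))) = 1/(2*√(3 - 3*√9)) = 1/(2*√(3 - 3*3)) = 1/(2*√(3 - 9)) = 1/(2*√(-6)) = 1/(2*(I*√6)) = 1/(2*I*√6) = -I*√6/12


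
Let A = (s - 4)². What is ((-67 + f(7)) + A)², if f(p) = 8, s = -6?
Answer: 1681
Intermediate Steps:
A = 100 (A = (-6 - 4)² = (-10)² = 100)
((-67 + f(7)) + A)² = ((-67 + 8) + 100)² = (-59 + 100)² = 41² = 1681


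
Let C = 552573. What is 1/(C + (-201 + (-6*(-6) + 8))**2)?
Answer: 1/577222 ≈ 1.7324e-6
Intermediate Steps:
1/(C + (-201 + (-6*(-6) + 8))**2) = 1/(552573 + (-201 + (-6*(-6) + 8))**2) = 1/(552573 + (-201 + (36 + 8))**2) = 1/(552573 + (-201 + 44)**2) = 1/(552573 + (-157)**2) = 1/(552573 + 24649) = 1/577222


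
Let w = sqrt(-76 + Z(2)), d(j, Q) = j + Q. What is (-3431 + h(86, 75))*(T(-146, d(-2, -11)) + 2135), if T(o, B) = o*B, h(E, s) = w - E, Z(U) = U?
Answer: -14184061 + 4033*I*sqrt(74) ≈ -1.4184e+7 + 34693.0*I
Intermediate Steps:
d(j, Q) = Q + j
w = I*sqrt(74) (w = sqrt(-76 + 2) = sqrt(-74) = I*sqrt(74) ≈ 8.6023*I)
h(E, s) = -E + I*sqrt(74) (h(E, s) = I*sqrt(74) - E = -E + I*sqrt(74))
T(o, B) = B*o
(-3431 + h(86, 75))*(T(-146, d(-2, -11)) + 2135) = (-3431 + (-1*86 + I*sqrt(74)))*((-11 - 2)*(-146) + 2135) = (-3431 + (-86 + I*sqrt(74)))*(-13*(-146) + 2135) = (-3517 + I*sqrt(74))*(1898 + 2135) = (-3517 + I*sqrt(74))*4033 = -14184061 + 4033*I*sqrt(74)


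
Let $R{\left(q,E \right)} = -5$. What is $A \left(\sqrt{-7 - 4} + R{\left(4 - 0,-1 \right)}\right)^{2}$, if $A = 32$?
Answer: $448 - 320 i \sqrt{11} \approx 448.0 - 1061.3 i$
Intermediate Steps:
$A \left(\sqrt{-7 - 4} + R{\left(4 - 0,-1 \right)}\right)^{2} = 32 \left(\sqrt{-7 - 4} - 5\right)^{2} = 32 \left(\sqrt{-11} - 5\right)^{2} = 32 \left(i \sqrt{11} - 5\right)^{2} = 32 \left(-5 + i \sqrt{11}\right)^{2}$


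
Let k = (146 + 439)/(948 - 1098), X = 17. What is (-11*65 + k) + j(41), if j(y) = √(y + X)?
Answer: -7189/10 + √58 ≈ -711.28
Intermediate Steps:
j(y) = √(17 + y) (j(y) = √(y + 17) = √(17 + y))
k = -39/10 (k = 585/(-150) = 585*(-1/150) = -39/10 ≈ -3.9000)
(-11*65 + k) + j(41) = (-11*65 - 39/10) + √(17 + 41) = (-715 - 39/10) + √58 = -7189/10 + √58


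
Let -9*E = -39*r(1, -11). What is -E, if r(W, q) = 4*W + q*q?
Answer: -1625/3 ≈ -541.67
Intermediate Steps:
r(W, q) = q² + 4*W (r(W, q) = 4*W + q² = q² + 4*W)
E = 1625/3 (E = -(-13)*((-11)² + 4*1)/3 = -(-13)*(121 + 4)/3 = -(-13)*125/3 = -⅑*(-4875) = 1625/3 ≈ 541.67)
-E = -1*1625/3 = -1625/3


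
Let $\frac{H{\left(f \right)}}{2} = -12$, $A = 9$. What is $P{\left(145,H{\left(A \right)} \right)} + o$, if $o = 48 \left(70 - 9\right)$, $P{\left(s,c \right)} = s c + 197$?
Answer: $-355$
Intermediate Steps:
$H{\left(f \right)} = -24$ ($H{\left(f \right)} = 2 \left(-12\right) = -24$)
$P{\left(s,c \right)} = 197 + c s$ ($P{\left(s,c \right)} = c s + 197 = 197 + c s$)
$o = 2928$ ($o = 48 \cdot 61 = 2928$)
$P{\left(145,H{\left(A \right)} \right)} + o = \left(197 - 3480\right) + 2928 = -3283 + 2928 = -355$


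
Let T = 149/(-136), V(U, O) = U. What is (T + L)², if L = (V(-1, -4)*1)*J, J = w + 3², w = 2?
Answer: 2706025/18496 ≈ 146.30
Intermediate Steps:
J = 11 (J = 2 + 3² = 2 + 9 = 11)
L = -11 (L = -1*1*11 = -1*11 = -11)
T = -149/136 (T = 149*(-1/136) = -149/136 ≈ -1.0956)
(T + L)² = (-149/136 - 11)² = (-1645/136)² = 2706025/18496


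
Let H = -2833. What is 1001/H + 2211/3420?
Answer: 946781/3229620 ≈ 0.29316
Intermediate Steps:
1001/H + 2211/3420 = 1001/(-2833) + 2211/3420 = 1001*(-1/2833) + 2211*(1/3420) = -1001/2833 + 737/1140 = 946781/3229620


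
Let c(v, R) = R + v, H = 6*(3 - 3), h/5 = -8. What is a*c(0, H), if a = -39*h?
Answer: 0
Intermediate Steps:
h = -40 (h = 5*(-8) = -40)
H = 0 (H = 6*0 = 0)
a = 1560 (a = -39*(-40) = 1560)
a*c(0, H) = 1560*(0 + 0) = 1560*0 = 0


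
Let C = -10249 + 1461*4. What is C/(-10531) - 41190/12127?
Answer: -380352455/127709437 ≈ -2.9783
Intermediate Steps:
C = -4405 (C = -10249 + 5844 = -4405)
C/(-10531) - 41190/12127 = -4405/(-10531) - 41190/12127 = -4405*(-1/10531) - 41190*1/12127 = 4405/10531 - 41190/12127 = -380352455/127709437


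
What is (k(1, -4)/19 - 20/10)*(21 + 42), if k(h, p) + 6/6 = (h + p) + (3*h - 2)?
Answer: -2583/19 ≈ -135.95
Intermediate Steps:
k(h, p) = -3 + p + 4*h (k(h, p) = -1 + ((h + p) + (3*h - 2)) = -1 + ((h + p) + (-2 + 3*h)) = -1 + (-2 + p + 4*h) = -3 + p + 4*h)
(k(1, -4)/19 - 20/10)*(21 + 42) = ((-3 - 4 + 4*1)/19 - 20/10)*(21 + 42) = ((-3 - 4 + 4)*(1/19) - 20*⅒)*63 = (-3*1/19 - 2)*63 = (-3/19 - 2)*63 = -41/19*63 = -2583/19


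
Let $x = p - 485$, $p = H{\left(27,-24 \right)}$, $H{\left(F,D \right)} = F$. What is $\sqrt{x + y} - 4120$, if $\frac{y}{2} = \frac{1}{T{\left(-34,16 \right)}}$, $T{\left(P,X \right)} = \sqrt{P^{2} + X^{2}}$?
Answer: $-4120 + \frac{i \sqrt{57070922 - 353 \sqrt{353}}}{353} \approx -4120.0 + 21.4 i$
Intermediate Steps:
$p = 27$
$x = -458$ ($x = 27 - 485 = -458$)
$y = \frac{\sqrt{353}}{353}$ ($y = \frac{2}{\sqrt{\left(-34\right)^{2} + 16^{2}}} = \frac{2}{\sqrt{1156 + 256}} = \frac{2}{\sqrt{1412}} = \frac{2}{2 \sqrt{353}} = 2 \frac{\sqrt{353}}{706} = \frac{\sqrt{353}}{353} \approx 0.053225$)
$\sqrt{x + y} - 4120 = \sqrt{-458 + \frac{\sqrt{353}}{353}} - 4120 = -4120 + \sqrt{-458 + \frac{\sqrt{353}}{353}}$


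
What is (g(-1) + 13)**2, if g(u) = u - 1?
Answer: 121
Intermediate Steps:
g(u) = -1 + u
(g(-1) + 13)**2 = ((-1 - 1) + 13)**2 = (-2 + 13)**2 = 11**2 = 121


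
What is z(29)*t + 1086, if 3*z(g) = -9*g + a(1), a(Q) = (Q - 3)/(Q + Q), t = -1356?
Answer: 119510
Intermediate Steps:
a(Q) = (-3 + Q)/(2*Q) (a(Q) = (-3 + Q)/((2*Q)) = (-3 + Q)*(1/(2*Q)) = (-3 + Q)/(2*Q))
z(g) = -⅓ - 3*g (z(g) = (-9*g + (½)*(-3 + 1)/1)/3 = (-9*g + (½)*1*(-2))/3 = (-9*g - 1)/3 = (-1 - 9*g)/3 = -⅓ - 3*g)
z(29)*t + 1086 = (-⅓ - 3*29)*(-1356) + 1086 = (-⅓ - 87)*(-1356) + 1086 = -262/3*(-1356) + 1086 = 118424 + 1086 = 119510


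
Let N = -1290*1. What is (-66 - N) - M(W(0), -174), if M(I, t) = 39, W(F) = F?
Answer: 1185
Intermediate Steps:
N = -1290
(-66 - N) - M(W(0), -174) = (-66 - 1*(-1290)) - 1*39 = (-66 + 1290) - 39 = 1224 - 39 = 1185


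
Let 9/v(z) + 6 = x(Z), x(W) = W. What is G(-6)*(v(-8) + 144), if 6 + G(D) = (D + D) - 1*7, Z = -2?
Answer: -28575/8 ≈ -3571.9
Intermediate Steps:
G(D) = -13 + 2*D (G(D) = -6 + ((D + D) - 1*7) = -6 + (2*D - 7) = -6 + (-7 + 2*D) = -13 + 2*D)
v(z) = -9/8 (v(z) = 9/(-6 - 2) = 9/(-8) = 9*(-⅛) = -9/8)
G(-6)*(v(-8) + 144) = (-13 + 2*(-6))*(-9/8 + 144) = (-13 - 12)*(1143/8) = -25*1143/8 = -28575/8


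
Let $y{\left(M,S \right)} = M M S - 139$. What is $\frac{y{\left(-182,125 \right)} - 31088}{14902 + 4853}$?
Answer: $\frac{4109273}{19755} \approx 208.01$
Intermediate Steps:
$y{\left(M,S \right)} = -139 + S M^{2}$ ($y{\left(M,S \right)} = M^{2} S - 139 = S M^{2} - 139 = -139 + S M^{2}$)
$\frac{y{\left(-182,125 \right)} - 31088}{14902 + 4853} = \frac{\left(-139 + 125 \left(-182\right)^{2}\right) - 31088}{14902 + 4853} = \frac{\left(-139 + 125 \cdot 33124\right) - 31088}{19755} = \left(\left(-139 + 4140500\right) - 31088\right) \frac{1}{19755} = \left(4140361 - 31088\right) \frac{1}{19755} = 4109273 \cdot \frac{1}{19755} = \frac{4109273}{19755}$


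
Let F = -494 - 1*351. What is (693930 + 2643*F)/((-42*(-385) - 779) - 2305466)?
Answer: 307881/458015 ≈ 0.67221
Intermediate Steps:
F = -845 (F = -494 - 351 = -845)
(693930 + 2643*F)/((-42*(-385) - 779) - 2305466) = (693930 + 2643*(-845))/((-42*(-385) - 779) - 2305466) = (693930 - 2233335)/((16170 - 779) - 2305466) = -1539405/(15391 - 2305466) = -1539405/(-2290075) = -1539405*(-1/2290075) = 307881/458015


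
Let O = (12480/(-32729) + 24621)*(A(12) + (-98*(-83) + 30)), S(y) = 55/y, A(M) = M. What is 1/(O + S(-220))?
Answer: 130916/26353152288487 ≈ 4.9678e-9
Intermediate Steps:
O = 6588288080304/32729 (O = (12480/(-32729) + 24621)*(12 + (-98*(-83) + 30)) = (12480*(-1/32729) + 24621)*(12 + (8134 + 30)) = (-12480/32729 + 24621)*(12 + 8164) = (805808229/32729)*8176 = 6588288080304/32729 ≈ 2.0130e+8)
1/(O + S(-220)) = 1/(6588288080304/32729 + 55/(-220)) = 1/(6588288080304/32729 + 55*(-1/220)) = 1/(6588288080304/32729 - 1/4) = 1/(26353152288487/130916) = 130916/26353152288487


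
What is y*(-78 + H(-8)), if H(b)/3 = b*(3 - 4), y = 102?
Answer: -5508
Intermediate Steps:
H(b) = -3*b (H(b) = 3*(b*(3 - 4)) = 3*(b*(-1)) = 3*(-b) = -3*b)
y*(-78 + H(-8)) = 102*(-78 - 3*(-8)) = 102*(-78 + 24) = 102*(-54) = -5508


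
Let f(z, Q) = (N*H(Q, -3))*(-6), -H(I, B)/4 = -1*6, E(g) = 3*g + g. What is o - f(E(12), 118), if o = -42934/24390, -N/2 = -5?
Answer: 17539333/12195 ≈ 1438.2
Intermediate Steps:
N = 10 (N = -2*(-5) = 10)
E(g) = 4*g
H(I, B) = 24 (H(I, B) = -(-4)*6 = -4*(-6) = 24)
f(z, Q) = -1440 (f(z, Q) = (10*24)*(-6) = 240*(-6) = -1440)
o = -21467/12195 (o = -42934*1/24390 = -21467/12195 ≈ -1.7603)
o - f(E(12), 118) = -21467/12195 - 1*(-1440) = -21467/12195 + 1440 = 17539333/12195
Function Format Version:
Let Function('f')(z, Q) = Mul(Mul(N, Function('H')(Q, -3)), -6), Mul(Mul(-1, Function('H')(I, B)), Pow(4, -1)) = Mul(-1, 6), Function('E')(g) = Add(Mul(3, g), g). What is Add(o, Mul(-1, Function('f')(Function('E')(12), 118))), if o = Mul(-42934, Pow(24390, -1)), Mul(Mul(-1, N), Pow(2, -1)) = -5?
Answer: Rational(17539333, 12195) ≈ 1438.2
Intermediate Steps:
N = 10 (N = Mul(-2, -5) = 10)
Function('E')(g) = Mul(4, g)
Function('H')(I, B) = 24 (Function('H')(I, B) = Mul(-4, Mul(-1, 6)) = Mul(-4, -6) = 24)
Function('f')(z, Q) = -1440 (Function('f')(z, Q) = Mul(Mul(10, 24), -6) = Mul(240, -6) = -1440)
o = Rational(-21467, 12195) (o = Mul(-42934, Rational(1, 24390)) = Rational(-21467, 12195) ≈ -1.7603)
Add(o, Mul(-1, Function('f')(Function('E')(12), 118))) = Add(Rational(-21467, 12195), Mul(-1, -1440)) = Add(Rational(-21467, 12195), 1440) = Rational(17539333, 12195)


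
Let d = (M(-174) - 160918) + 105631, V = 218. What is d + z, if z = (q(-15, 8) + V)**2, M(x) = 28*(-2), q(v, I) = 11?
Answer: -2902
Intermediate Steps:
M(x) = -56
d = -55343 (d = (-56 - 160918) + 105631 = -160974 + 105631 = -55343)
z = 52441 (z = (11 + 218)**2 = 229**2 = 52441)
d + z = -55343 + 52441 = -2902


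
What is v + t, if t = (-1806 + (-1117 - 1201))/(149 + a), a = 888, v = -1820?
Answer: -1891464/1037 ≈ -1824.0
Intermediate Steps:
t = -4124/1037 (t = (-1806 + (-1117 - 1201))/(149 + 888) = (-1806 - 2318)/1037 = -4124*1/1037 = -4124/1037 ≈ -3.9769)
v + t = -1820 - 4124/1037 = -1891464/1037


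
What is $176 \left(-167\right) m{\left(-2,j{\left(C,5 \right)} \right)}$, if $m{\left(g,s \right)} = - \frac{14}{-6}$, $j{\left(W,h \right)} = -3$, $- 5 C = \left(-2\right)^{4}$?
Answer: $- \frac{205744}{3} \approx -68581.0$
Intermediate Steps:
$C = - \frac{16}{5}$ ($C = - \frac{\left(-2\right)^{4}}{5} = \left(- \frac{1}{5}\right) 16 = - \frac{16}{5} \approx -3.2$)
$m{\left(g,s \right)} = \frac{7}{3}$ ($m{\left(g,s \right)} = \left(-14\right) \left(- \frac{1}{6}\right) = \frac{7}{3}$)
$176 \left(-167\right) m{\left(-2,j{\left(C,5 \right)} \right)} = 176 \left(-167\right) \frac{7}{3} = \left(-29392\right) \frac{7}{3} = - \frac{205744}{3}$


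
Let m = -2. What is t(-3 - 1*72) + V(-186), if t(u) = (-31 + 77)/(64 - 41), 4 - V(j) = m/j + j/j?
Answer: 464/93 ≈ 4.9893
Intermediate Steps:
V(j) = 3 + 2/j (V(j) = 4 - (-2/j + j/j) = 4 - (-2/j + 1) = 4 - (1 - 2/j) = 4 + (-1 + 2/j) = 3 + 2/j)
t(u) = 2 (t(u) = 46/23 = 46*(1/23) = 2)
t(-3 - 1*72) + V(-186) = 2 + (3 + 2/(-186)) = 2 + (3 + 2*(-1/186)) = 2 + (3 - 1/93) = 2 + 278/93 = 464/93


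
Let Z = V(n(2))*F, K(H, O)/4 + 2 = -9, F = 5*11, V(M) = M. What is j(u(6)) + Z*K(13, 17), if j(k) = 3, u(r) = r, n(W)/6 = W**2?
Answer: -58077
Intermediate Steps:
n(W) = 6*W**2
F = 55
K(H, O) = -44 (K(H, O) = -8 + 4*(-9) = -8 - 36 = -44)
Z = 1320 (Z = (6*2**2)*55 = (6*4)*55 = 24*55 = 1320)
j(u(6)) + Z*K(13, 17) = 3 + 1320*(-44) = 3 - 58080 = -58077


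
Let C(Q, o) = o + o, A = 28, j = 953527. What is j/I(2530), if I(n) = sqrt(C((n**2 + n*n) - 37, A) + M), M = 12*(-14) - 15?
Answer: -953527*I*sqrt(127)/127 ≈ -84612.0*I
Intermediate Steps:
C(Q, o) = 2*o
M = -183 (M = -168 - 15 = -183)
I(n) = I*sqrt(127) (I(n) = sqrt(2*28 - 183) = sqrt(56 - 183) = sqrt(-127) = I*sqrt(127))
j/I(2530) = 953527/((I*sqrt(127))) = 953527*(-I*sqrt(127)/127) = -953527*I*sqrt(127)/127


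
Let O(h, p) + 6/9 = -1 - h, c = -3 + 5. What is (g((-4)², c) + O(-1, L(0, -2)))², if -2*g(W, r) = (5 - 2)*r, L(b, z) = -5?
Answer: 121/9 ≈ 13.444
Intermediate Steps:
c = 2
O(h, p) = -5/3 - h (O(h, p) = -⅔ + (-1 - h) = -5/3 - h)
g(W, r) = -3*r/2 (g(W, r) = -(5 - 2)*r/2 = -3*r/2)
(g((-4)², c) + O(-1, L(0, -2)))² = (-3/2*2 + (-5/3 - 1*(-1)))² = (-3 + (-5/3 + 1))² = (-3 - ⅔)² = (-11/3)² = 121/9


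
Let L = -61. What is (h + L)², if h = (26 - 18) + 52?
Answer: 1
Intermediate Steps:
h = 60 (h = 8 + 52 = 60)
(h + L)² = (60 - 61)² = (-1)² = 1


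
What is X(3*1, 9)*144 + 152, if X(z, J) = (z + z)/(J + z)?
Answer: 224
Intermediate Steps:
X(z, J) = 2*z/(J + z) (X(z, J) = (2*z)/(J + z) = 2*z/(J + z))
X(3*1, 9)*144 + 152 = (2*(3*1)/(9 + 3*1))*144 + 152 = (2*3/(9 + 3))*144 + 152 = (2*3/12)*144 + 152 = (2*3*(1/12))*144 + 152 = (½)*144 + 152 = 72 + 152 = 224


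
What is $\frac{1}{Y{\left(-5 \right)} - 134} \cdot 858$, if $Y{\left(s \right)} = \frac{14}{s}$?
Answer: $- \frac{715}{114} \approx -6.2719$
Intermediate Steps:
$\frac{1}{Y{\left(-5 \right)} - 134} \cdot 858 = \frac{1}{\frac{14}{-5} - 134} \cdot 858 = \frac{1}{14 \left(- \frac{1}{5}\right) - 134} \cdot 858 = \frac{1}{- \frac{14}{5} - 134} \cdot 858 = \frac{1}{- \frac{684}{5}} \cdot 858 = \left(- \frac{5}{684}\right) 858 = - \frac{715}{114}$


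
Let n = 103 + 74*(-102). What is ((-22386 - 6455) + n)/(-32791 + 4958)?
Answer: 36286/27833 ≈ 1.3037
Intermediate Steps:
n = -7445 (n = 103 - 7548 = -7445)
((-22386 - 6455) + n)/(-32791 + 4958) = ((-22386 - 6455) - 7445)/(-32791 + 4958) = (-28841 - 7445)/(-27833) = -36286*(-1/27833) = 36286/27833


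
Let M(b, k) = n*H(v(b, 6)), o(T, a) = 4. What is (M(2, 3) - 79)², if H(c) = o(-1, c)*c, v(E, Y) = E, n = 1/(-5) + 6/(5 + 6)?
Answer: 17581249/3025 ≈ 5812.0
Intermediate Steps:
n = 19/55 (n = 1*(-⅕) + 6/11 = -⅕ + 6*(1/11) = -⅕ + 6/11 = 19/55 ≈ 0.34545)
H(c) = 4*c
M(b, k) = 76*b/55 (M(b, k) = 19*(4*b)/55 = 76*b/55)
(M(2, 3) - 79)² = ((76/55)*2 - 79)² = (152/55 - 79)² = (-4193/55)² = 17581249/3025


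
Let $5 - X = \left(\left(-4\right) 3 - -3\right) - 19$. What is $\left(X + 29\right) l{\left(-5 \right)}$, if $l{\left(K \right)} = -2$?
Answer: $-124$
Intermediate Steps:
$X = 33$ ($X = 5 - \left(\left(\left(-4\right) 3 - -3\right) - 19\right) = 5 - \left(\left(-12 + 3\right) - 19\right) = 5 - \left(-9 - 19\right) = 5 - -28 = 5 + 28 = 33$)
$\left(X + 29\right) l{\left(-5 \right)} = \left(33 + 29\right) \left(-2\right) = 62 \left(-2\right) = -124$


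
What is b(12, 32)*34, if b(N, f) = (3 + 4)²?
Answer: 1666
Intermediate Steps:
b(N, f) = 49 (b(N, f) = 7² = 49)
b(12, 32)*34 = 49*34 = 1666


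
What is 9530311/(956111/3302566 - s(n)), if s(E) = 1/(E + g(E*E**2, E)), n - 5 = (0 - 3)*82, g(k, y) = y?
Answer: 3792674969902133/116037017 ≈ 3.2685e+7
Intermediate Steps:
n = -241 (n = 5 + (0 - 3)*82 = 5 - 3*82 = 5 - 246 = -241)
s(E) = 1/(2*E) (s(E) = 1/(E + E) = 1/(2*E))
9530311/(956111/3302566 - s(n)) = 9530311/(956111/3302566 - 1/(2*(-241))) = 9530311/(956111*(1/3302566) - (-1)/(2*241)) = 9530311/(956111/3302566 - 1*(-1/482)) = 9530311/(956111/3302566 + 1/482) = 9530311/(116037017/397959203) = 9530311*(397959203/116037017) = 3792674969902133/116037017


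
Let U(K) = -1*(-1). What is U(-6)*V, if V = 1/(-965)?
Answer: -1/965 ≈ -0.0010363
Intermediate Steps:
V = -1/965 ≈ -0.0010363
U(K) = 1
U(-6)*V = 1*(-1/965) = -1/965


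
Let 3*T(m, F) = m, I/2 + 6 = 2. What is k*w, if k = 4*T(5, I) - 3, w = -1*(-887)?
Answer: 9757/3 ≈ 3252.3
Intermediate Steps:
I = -8 (I = -12 + 2*2 = -12 + 4 = -8)
T(m, F) = m/3
w = 887
k = 11/3 (k = 4*((⅓)*5) - 3 = 4*(5/3) - 3 = 20/3 - 3 = 11/3 ≈ 3.6667)
k*w = (11/3)*887 = 9757/3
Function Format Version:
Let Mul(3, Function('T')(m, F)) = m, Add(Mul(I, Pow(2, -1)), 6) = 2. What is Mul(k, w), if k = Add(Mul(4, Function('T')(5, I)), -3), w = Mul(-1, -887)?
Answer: Rational(9757, 3) ≈ 3252.3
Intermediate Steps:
I = -8 (I = Add(-12, Mul(2, 2)) = Add(-12, 4) = -8)
Function('T')(m, F) = Mul(Rational(1, 3), m)
w = 887
k = Rational(11, 3) (k = Add(Mul(4, Mul(Rational(1, 3), 5)), -3) = Add(Mul(4, Rational(5, 3)), -3) = Add(Rational(20, 3), -3) = Rational(11, 3) ≈ 3.6667)
Mul(k, w) = Mul(Rational(11, 3), 887) = Rational(9757, 3)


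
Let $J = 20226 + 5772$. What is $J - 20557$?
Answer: $5441$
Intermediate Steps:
$J = 25998$
$J - 20557 = 25998 - 20557 = 5441$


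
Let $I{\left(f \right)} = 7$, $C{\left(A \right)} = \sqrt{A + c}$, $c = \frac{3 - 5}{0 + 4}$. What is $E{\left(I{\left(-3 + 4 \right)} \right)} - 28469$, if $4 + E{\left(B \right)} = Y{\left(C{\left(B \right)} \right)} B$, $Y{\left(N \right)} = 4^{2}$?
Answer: $-28361$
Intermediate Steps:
$c = - \frac{1}{2}$ ($c = - \frac{2}{4} = \left(-2\right) \frac{1}{4} = - \frac{1}{2} \approx -0.5$)
$C{\left(A \right)} = \sqrt{- \frac{1}{2} + A}$ ($C{\left(A \right)} = \sqrt{A - \frac{1}{2}} = \sqrt{- \frac{1}{2} + A}$)
$Y{\left(N \right)} = 16$
$E{\left(B \right)} = -4 + 16 B$
$E{\left(I{\left(-3 + 4 \right)} \right)} - 28469 = \left(-4 + 16 \cdot 7\right) - 28469 = \left(-4 + 112\right) - 28469 = 108 - 28469 = -28361$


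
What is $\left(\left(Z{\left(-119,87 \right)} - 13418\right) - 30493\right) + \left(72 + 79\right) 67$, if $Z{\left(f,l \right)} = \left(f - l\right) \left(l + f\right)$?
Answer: $-27202$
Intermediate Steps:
$Z{\left(f,l \right)} = \left(f + l\right) \left(f - l\right)$ ($Z{\left(f,l \right)} = \left(f - l\right) \left(f + l\right) = \left(f + l\right) \left(f - l\right)$)
$\left(\left(Z{\left(-119,87 \right)} - 13418\right) - 30493\right) + \left(72 + 79\right) 67 = \left(\left(\left(\left(-119\right)^{2} - 87^{2}\right) - 13418\right) - 30493\right) + \left(72 + 79\right) 67 = \left(\left(\left(14161 - 7569\right) - 13418\right) - 30493\right) + 151 \cdot 67 = \left(\left(\left(14161 - 7569\right) - 13418\right) - 30493\right) + 10117 = \left(\left(6592 - 13418\right) - 30493\right) + 10117 = \left(-6826 - 30493\right) + 10117 = -37319 + 10117 = -27202$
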